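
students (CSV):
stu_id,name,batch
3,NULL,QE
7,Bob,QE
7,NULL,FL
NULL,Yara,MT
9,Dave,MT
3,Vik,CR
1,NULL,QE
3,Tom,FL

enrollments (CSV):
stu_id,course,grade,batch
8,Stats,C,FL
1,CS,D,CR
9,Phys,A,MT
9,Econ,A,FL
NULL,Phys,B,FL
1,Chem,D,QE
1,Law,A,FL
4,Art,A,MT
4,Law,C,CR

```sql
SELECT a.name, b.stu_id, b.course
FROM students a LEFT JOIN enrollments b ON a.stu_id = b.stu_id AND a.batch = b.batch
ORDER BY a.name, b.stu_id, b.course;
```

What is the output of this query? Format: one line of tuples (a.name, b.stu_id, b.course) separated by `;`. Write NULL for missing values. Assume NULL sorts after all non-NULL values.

(Bob, NULL, NULL); (Dave, 9, Phys); (Tom, NULL, NULL); (Vik, NULL, NULL); (Yara, NULL, NULL); (NULL, 1, Chem); (NULL, NULL, NULL); (NULL, NULL, NULL)

LEFT JOIN keeps every row from `students`; unmatched rows get NULL for `enrollments`'s columns.
Matching on a.stu_id = b.stu_id AND a.batch = b.batch. A NULL in a compared column never satisfies the condition.
- a (stu_id=3, batch=QE) has no partner → padded with NULL.
- a (stu_id=7, batch=QE) has no partner → padded with NULL.
- a (stu_id=7, batch=FL) has no partner → padded with NULL.
- a (stu_id=NULL, batch=MT) has no partner → padded with NULL.
- a (stu_id=9, batch=MT) pairs with 1 row(s) of b.
- a (stu_id=3, batch=CR) has no partner → padded with NULL.
- a (stu_id=1, batch=QE) pairs with 1 row(s) of b.
- a (stu_id=3, batch=FL) has no partner → padded with NULL.
After projecting and ordering:
a.name | b.stu_id | b.course
Bob | NULL | NULL
Dave | 9 | Phys
Tom | NULL | NULL
Vik | NULL | NULL
Yara | NULL | NULL
NULL | 1 | Chem
NULL | NULL | NULL
NULL | NULL | NULL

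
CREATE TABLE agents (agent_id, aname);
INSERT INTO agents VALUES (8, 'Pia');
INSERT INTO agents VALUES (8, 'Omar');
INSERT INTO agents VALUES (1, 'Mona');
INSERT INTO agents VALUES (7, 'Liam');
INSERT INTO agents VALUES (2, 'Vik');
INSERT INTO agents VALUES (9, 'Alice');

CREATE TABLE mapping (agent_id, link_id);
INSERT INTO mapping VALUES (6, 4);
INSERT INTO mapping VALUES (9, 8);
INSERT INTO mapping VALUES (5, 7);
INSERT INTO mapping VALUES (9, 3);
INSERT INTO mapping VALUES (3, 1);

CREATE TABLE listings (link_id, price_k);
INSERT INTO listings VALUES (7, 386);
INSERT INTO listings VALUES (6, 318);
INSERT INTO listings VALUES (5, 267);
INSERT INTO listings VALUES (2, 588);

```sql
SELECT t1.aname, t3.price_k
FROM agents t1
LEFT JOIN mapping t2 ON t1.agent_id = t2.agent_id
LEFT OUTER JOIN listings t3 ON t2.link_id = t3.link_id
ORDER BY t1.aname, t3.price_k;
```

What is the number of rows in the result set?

Step 1 — t1 LEFT JOIN t2 on agent_id → 7 row(s).
Then LEFT JOIN `listings t3` on link_id: each of those 7 rows is kept; rows whose t2.link_id has no match in t3 get NULL for t3's columns.
Result: 7 row(s).

7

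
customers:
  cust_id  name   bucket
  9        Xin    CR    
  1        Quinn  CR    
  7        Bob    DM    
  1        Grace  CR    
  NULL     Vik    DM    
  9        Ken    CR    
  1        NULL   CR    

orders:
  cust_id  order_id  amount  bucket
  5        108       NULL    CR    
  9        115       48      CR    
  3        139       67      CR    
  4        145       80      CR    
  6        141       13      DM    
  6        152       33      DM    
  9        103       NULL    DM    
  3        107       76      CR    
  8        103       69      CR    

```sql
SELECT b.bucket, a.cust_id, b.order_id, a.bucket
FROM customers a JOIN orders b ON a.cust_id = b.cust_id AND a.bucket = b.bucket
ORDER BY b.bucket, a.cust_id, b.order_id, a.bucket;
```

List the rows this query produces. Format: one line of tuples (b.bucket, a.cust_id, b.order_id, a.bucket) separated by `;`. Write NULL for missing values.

INNER JOIN keeps only pairs where the ON condition holds.
Matching on a.cust_id = b.cust_id AND a.bucket = b.bucket. A NULL in a compared column never satisfies the condition.
- a (cust_id=9, bucket=CR) pairs with 1 row(s) of b.
- a (cust_id=1, bucket=CR) has no partner → excluded.
- a (cust_id=7, bucket=DM) has no partner → excluded.
- a (cust_id=1, bucket=CR) has no partner → excluded.
- a (cust_id=NULL, bucket=DM) has no partner → excluded.
- a (cust_id=9, bucket=CR) pairs with 1 row(s) of b.
- a (cust_id=1, bucket=CR) has no partner → excluded.
After projecting and ordering:
b.bucket | a.cust_id | b.order_id | a.bucket
CR | 9 | 115 | CR
CR | 9 | 115 | CR

(CR, 9, 115, CR); (CR, 9, 115, CR)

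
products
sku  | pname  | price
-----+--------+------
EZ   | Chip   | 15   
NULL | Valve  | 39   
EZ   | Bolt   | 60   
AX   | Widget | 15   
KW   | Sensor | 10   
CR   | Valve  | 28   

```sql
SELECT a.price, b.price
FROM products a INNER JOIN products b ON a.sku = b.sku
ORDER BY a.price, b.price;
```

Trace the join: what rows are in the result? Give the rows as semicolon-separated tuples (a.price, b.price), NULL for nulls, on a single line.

INNER JOIN keeps only pairs where the ON condition holds.
Matching on a.sku = b.sku. A NULL in a compared column never satisfies the condition.
- a row (sku=EZ): matches 2 b row(s) → 2 output row(s).
- a row (sku=NULL): no match → dropped.
- a row (sku=EZ): matches 2 b row(s) → 2 output row(s).
- a row (sku=AX): matches 1 b row(s) → 1 output row(s).
- a row (sku=KW): matches 1 b row(s) → 1 output row(s).
- a row (sku=CR): matches 1 b row(s) → 1 output row(s).
After projecting and ordering:
a.price | b.price
10 | 10
15 | 15
15 | 15
15 | 60
28 | 28
60 | 15
60 | 60

(10, 10); (15, 15); (15, 15); (15, 60); (28, 28); (60, 15); (60, 60)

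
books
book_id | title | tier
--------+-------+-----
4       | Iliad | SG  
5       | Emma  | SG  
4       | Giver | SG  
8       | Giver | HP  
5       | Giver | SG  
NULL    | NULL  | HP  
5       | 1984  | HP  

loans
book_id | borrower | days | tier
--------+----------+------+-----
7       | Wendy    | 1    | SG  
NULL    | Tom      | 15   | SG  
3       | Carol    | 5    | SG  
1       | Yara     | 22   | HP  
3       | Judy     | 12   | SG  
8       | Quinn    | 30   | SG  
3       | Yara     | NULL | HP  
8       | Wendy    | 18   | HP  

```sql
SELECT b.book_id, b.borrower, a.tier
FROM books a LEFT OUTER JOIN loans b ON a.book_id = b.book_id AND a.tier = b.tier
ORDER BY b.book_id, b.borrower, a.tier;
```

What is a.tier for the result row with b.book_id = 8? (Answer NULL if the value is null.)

HP

LEFT JOIN keeps every row from `books`; unmatched rows get NULL for `loans`'s columns.
Matching on a.book_id = b.book_id AND a.tier = b.tier. A NULL in a compared column never satisfies the condition.
Matched pairs: 1; unmatched a rows kept: 6.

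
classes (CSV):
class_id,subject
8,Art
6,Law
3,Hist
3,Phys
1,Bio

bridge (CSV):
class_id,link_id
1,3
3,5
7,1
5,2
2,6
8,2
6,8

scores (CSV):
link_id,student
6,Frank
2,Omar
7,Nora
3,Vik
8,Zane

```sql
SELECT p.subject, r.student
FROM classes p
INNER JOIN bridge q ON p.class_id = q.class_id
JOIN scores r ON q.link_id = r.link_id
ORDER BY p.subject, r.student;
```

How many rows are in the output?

Step 1 — p INNER JOIN q on class_id → 5 row(s).
Then INNER JOIN `scores r` on link_id: keep only rows whose q.link_id appears in r.
Result: 3 row(s).

3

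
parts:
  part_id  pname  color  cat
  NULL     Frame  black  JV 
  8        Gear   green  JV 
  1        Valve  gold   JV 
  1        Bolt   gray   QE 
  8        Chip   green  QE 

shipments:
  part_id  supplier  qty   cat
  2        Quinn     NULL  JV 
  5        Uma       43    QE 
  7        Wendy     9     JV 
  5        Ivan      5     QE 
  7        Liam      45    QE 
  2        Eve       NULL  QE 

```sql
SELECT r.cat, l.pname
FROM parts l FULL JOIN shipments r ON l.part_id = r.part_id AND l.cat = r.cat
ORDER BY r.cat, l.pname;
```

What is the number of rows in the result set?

FULL OUTER JOIN keeps every row from both sides; unmatched rows get NULL for the other side's columns.
Matching on l.part_id = r.part_id AND l.cat = r.cat. A NULL in a compared column never satisfies the condition.
- l (part_id=NULL, cat=JV) has no partner → padded with NULL.
- l (part_id=8, cat=JV) has no partner → padded with NULL.
- l (part_id=1, cat=JV) has no partner → padded with NULL.
- l (part_id=1, cat=QE) has no partner → padded with NULL.
- l (part_id=8, cat=QE) has no partner → padded with NULL.
- plus 6 unmatched r row(s), each kept with NULL l columns.
Total: 0 matched + 11 padded = 11 rows.

11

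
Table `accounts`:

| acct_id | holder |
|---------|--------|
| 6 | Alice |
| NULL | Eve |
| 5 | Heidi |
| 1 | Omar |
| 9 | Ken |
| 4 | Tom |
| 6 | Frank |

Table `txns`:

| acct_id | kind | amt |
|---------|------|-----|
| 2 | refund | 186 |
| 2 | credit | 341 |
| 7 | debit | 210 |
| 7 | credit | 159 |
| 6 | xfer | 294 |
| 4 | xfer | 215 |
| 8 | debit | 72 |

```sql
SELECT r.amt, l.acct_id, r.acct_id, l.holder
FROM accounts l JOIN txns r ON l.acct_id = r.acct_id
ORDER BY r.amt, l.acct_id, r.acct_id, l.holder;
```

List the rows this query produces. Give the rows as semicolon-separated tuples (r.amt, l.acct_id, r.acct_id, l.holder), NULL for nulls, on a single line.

INNER JOIN keeps only pairs where the ON condition holds.
Matching on l.acct_id = r.acct_id. A NULL in a compared column never satisfies the condition.
- l[0] acct_id=6 → 1 match(es) in r → 1 row(s).
- l[1] acct_id=NULL → no match; dropped.
- l[2] acct_id=5 → no match; dropped.
- l[3] acct_id=1 → no match; dropped.
- l[4] acct_id=9 → no match; dropped.
- l[5] acct_id=4 → 1 match(es) in r → 1 row(s).
- l[6] acct_id=6 → 1 match(es) in r → 1 row(s).
After projecting and ordering:
r.amt | l.acct_id | r.acct_id | l.holder
215 | 4 | 4 | Tom
294 | 6 | 6 | Alice
294 | 6 | 6 | Frank

(215, 4, 4, Tom); (294, 6, 6, Alice); (294, 6, 6, Frank)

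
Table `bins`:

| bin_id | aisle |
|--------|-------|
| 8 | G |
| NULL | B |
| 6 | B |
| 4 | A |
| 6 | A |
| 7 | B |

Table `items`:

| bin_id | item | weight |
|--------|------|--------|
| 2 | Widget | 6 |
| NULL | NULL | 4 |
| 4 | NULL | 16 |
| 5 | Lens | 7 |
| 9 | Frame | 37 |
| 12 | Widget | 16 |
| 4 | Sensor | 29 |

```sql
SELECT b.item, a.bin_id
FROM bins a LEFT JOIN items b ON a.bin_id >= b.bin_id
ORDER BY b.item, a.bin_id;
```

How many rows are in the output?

20

LEFT JOIN keeps every row from `bins`; unmatched rows get NULL for `items`'s columns.
Matching on a.bin_id >= b.bin_id. A NULL in a compared column never satisfies the condition.
- a row (bin_id=8): matches 4 b row(s) → 4 output row(s).
- a row (bin_id=NULL): no match → kept, b columns NULL.
- a row (bin_id=6): matches 4 b row(s) → 4 output row(s).
- a row (bin_id=4): matches 3 b row(s) → 3 output row(s).
- a row (bin_id=6): matches 4 b row(s) → 4 output row(s).
- a row (bin_id=7): matches 4 b row(s) → 4 output row(s).
Total: 19 matched + 1 padded = 20 rows.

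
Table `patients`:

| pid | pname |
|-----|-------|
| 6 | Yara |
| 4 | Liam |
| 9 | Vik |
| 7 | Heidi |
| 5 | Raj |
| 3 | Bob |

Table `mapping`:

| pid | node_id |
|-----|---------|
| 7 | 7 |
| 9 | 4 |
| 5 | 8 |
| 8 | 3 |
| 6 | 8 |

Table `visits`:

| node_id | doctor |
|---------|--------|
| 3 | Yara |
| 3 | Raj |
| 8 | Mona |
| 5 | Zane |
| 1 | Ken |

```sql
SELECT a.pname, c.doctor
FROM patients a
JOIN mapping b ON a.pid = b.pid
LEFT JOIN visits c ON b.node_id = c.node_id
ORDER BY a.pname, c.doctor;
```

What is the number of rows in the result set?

4

Step 1 — a INNER JOIN b on pid → 4 row(s).
Then LEFT JOIN `visits c` on node_id: each of those 4 rows is kept; rows whose b.node_id has no match in c get NULL for c's columns.
Result: 4 row(s).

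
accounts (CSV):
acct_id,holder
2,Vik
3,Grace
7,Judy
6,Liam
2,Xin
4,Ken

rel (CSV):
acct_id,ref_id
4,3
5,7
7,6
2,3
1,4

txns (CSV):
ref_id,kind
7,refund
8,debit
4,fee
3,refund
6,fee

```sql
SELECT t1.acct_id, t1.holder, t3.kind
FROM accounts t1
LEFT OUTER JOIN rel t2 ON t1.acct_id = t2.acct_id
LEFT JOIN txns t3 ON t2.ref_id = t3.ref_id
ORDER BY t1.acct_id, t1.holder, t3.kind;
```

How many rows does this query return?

Evaluate left to right. First `accounts t1 LEFT JOIN rel t2` on acct_id: 6 row(s).
Then LEFT JOIN `txns t3` on ref_id: each of those 6 rows is kept; rows whose t2.ref_id has no match in t3 get NULL for t3's columns.
Result: 6 row(s).

6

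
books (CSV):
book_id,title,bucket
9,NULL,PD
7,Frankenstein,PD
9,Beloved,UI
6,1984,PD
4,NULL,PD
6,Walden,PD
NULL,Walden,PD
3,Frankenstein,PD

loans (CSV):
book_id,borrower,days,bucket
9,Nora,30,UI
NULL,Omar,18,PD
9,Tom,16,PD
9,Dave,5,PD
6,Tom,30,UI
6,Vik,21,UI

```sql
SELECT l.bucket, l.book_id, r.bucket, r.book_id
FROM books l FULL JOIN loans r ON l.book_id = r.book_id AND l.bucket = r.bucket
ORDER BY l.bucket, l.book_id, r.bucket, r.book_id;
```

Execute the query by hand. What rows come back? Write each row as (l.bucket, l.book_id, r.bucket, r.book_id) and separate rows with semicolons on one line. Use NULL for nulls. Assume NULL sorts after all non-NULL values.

(PD, 3, NULL, NULL); (PD, 4, NULL, NULL); (PD, 6, NULL, NULL); (PD, 6, NULL, NULL); (PD, 7, NULL, NULL); (PD, 9, PD, 9); (PD, 9, PD, 9); (PD, NULL, NULL, NULL); (UI, 9, UI, 9); (NULL, NULL, PD, NULL); (NULL, NULL, UI, 6); (NULL, NULL, UI, 6)

FULL OUTER JOIN keeps every row from both sides; unmatched rows get NULL for the other side's columns.
Matching on l.book_id = r.book_id AND l.bucket = r.bucket. A NULL in a compared column never satisfies the condition.
- l row (book_id=9, bucket=PD): matches 2 r row(s) → 2 output row(s).
- l row (book_id=7, bucket=PD): no match → kept, r columns NULL.
- l row (book_id=9, bucket=UI): matches 1 r row(s) → 1 output row(s).
- l row (book_id=6, bucket=PD): no match → kept, r columns NULL.
- l row (book_id=4, bucket=PD): no match → kept, r columns NULL.
- l row (book_id=6, bucket=PD): no match → kept, r columns NULL.
- l row (book_id=NULL, bucket=PD): no match → kept, r columns NULL.
- l row (book_id=3, bucket=PD): no match → kept, r columns NULL.
- 3 row(s) from r found no l partner → padded with NULL.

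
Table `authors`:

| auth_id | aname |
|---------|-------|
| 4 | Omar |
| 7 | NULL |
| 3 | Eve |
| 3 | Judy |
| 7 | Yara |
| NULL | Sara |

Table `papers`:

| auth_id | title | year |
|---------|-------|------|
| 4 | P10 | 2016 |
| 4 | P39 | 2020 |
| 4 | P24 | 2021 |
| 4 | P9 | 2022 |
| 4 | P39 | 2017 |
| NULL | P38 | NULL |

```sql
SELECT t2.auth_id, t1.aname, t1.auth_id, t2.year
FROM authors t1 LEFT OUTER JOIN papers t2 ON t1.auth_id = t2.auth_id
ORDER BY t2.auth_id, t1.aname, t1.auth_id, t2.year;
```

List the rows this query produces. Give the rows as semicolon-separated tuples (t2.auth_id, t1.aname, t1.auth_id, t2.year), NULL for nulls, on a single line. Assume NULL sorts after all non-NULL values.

LEFT JOIN keeps every row from `authors`; unmatched rows get NULL for `papers`'s columns.
Matching on t1.auth_id = t2.auth_id. A NULL in a compared column never satisfies the condition.
- t1 (auth_id=4) pairs with 5 row(s) of t2.
- t1 (auth_id=7) has no partner → padded with NULL.
- t1 (auth_id=3) has no partner → padded with NULL.
- t1 (auth_id=3) has no partner → padded with NULL.
- t1 (auth_id=7) has no partner → padded with NULL.
- t1 (auth_id=NULL) has no partner → padded with NULL.
After projecting and ordering:
t2.auth_id | t1.aname | t1.auth_id | t2.year
4 | Omar | 4 | 2016
4 | Omar | 4 | 2017
4 | Omar | 4 | 2020
4 | Omar | 4 | 2021
4 | Omar | 4 | 2022
NULL | Eve | 3 | NULL
NULL | Judy | 3 | NULL
NULL | Sara | NULL | NULL
NULL | Yara | 7 | NULL
NULL | NULL | 7 | NULL

(4, Omar, 4, 2016); (4, Omar, 4, 2017); (4, Omar, 4, 2020); (4, Omar, 4, 2021); (4, Omar, 4, 2022); (NULL, Eve, 3, NULL); (NULL, Judy, 3, NULL); (NULL, Sara, NULL, NULL); (NULL, Yara, 7, NULL); (NULL, NULL, 7, NULL)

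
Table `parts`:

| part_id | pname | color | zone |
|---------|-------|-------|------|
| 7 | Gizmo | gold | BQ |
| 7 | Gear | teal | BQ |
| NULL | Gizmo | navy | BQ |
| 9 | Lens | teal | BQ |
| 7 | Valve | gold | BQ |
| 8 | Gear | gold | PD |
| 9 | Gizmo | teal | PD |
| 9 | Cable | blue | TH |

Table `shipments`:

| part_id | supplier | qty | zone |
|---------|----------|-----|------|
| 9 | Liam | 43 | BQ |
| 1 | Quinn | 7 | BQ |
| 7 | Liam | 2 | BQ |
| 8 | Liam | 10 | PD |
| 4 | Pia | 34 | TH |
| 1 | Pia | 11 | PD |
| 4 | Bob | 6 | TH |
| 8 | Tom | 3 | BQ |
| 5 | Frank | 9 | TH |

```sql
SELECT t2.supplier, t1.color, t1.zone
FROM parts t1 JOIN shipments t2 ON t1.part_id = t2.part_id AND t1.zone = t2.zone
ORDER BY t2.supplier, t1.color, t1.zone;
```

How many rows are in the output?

5

INNER JOIN keeps only pairs where the ON condition holds.
Matching on t1.part_id = t2.part_id AND t1.zone = t2.zone. A NULL in a compared column never satisfies the condition.
- t1[0] part_id=7, zone=BQ → 1 match(es) in t2 → 1 row(s).
- t1[1] part_id=7, zone=BQ → 1 match(es) in t2 → 1 row(s).
- t1[2] part_id=NULL, zone=BQ → no match; dropped.
- t1[3] part_id=9, zone=BQ → 1 match(es) in t2 → 1 row(s).
- t1[4] part_id=7, zone=BQ → 1 match(es) in t2 → 1 row(s).
- t1[5] part_id=8, zone=PD → 1 match(es) in t2 → 1 row(s).
- t1[6] part_id=9, zone=PD → no match; dropped.
- t1[7] part_id=9, zone=TH → no match; dropped.
Total: 5 rows.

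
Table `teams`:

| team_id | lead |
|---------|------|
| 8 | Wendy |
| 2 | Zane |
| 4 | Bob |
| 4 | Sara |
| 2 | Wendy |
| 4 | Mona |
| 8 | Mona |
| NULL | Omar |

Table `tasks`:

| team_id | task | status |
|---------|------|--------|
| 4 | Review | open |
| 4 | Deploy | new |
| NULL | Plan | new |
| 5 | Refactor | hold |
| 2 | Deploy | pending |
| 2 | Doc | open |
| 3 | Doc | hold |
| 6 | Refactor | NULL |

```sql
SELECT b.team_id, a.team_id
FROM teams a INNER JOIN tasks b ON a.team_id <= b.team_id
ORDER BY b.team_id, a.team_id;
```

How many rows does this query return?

26

INNER JOIN keeps only pairs where the ON condition holds.
Matching on a.team_id <= b.team_id. A NULL in a compared column never satisfies the condition.
- a[0] team_id=8 → no match; dropped.
- a[1] team_id=2 → 7 match(es) in b → 7 row(s).
- a[2] team_id=4 → 4 match(es) in b → 4 row(s).
- a[3] team_id=4 → 4 match(es) in b → 4 row(s).
- a[4] team_id=2 → 7 match(es) in b → 7 row(s).
- a[5] team_id=4 → 4 match(es) in b → 4 row(s).
- a[6] team_id=8 → no match; dropped.
- a[7] team_id=NULL → no match; dropped.
Total: 26 rows.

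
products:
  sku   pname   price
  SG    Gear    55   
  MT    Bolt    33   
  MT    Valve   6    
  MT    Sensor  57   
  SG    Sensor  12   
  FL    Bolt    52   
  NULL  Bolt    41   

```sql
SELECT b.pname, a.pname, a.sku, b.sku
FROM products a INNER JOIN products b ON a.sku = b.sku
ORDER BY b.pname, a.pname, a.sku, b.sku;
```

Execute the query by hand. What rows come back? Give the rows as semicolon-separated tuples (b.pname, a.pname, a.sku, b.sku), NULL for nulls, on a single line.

(Bolt, Bolt, FL, FL); (Bolt, Bolt, MT, MT); (Bolt, Sensor, MT, MT); (Bolt, Valve, MT, MT); (Gear, Gear, SG, SG); (Gear, Sensor, SG, SG); (Sensor, Bolt, MT, MT); (Sensor, Gear, SG, SG); (Sensor, Sensor, MT, MT); (Sensor, Sensor, SG, SG); (Sensor, Valve, MT, MT); (Valve, Bolt, MT, MT); (Valve, Sensor, MT, MT); (Valve, Valve, MT, MT)

INNER JOIN keeps only pairs where the ON condition holds.
Matching on a.sku = b.sku. A NULL in a compared column never satisfies the condition.
Matched pairs: 14.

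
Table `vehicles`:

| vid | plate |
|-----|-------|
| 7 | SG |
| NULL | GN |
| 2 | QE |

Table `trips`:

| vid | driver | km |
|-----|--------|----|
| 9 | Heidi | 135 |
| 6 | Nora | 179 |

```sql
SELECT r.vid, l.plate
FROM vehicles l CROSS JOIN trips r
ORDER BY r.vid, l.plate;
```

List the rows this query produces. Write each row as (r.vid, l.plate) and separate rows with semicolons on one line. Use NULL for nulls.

(6, GN); (6, QE); (6, SG); (9, GN); (9, QE); (9, SG)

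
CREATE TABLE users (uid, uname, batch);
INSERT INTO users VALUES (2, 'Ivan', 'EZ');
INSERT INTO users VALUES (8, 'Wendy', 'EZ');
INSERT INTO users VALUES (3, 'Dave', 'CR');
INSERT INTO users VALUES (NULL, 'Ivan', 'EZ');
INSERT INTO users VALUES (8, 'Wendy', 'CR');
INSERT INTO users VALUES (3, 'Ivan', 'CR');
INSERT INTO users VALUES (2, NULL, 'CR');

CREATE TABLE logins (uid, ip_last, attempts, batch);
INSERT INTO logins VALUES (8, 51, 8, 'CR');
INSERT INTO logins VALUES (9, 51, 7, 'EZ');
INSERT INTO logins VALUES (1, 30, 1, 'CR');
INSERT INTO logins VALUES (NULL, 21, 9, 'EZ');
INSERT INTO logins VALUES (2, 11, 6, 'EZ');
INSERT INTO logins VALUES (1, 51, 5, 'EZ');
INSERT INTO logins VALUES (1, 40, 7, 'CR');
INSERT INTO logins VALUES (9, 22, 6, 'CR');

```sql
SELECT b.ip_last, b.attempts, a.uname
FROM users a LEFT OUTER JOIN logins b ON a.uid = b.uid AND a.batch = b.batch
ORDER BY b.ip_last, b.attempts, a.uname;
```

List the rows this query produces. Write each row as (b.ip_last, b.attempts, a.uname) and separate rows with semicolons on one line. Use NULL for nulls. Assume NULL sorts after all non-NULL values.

(11, 6, Ivan); (51, 8, Wendy); (NULL, NULL, Dave); (NULL, NULL, Ivan); (NULL, NULL, Ivan); (NULL, NULL, Wendy); (NULL, NULL, NULL)

LEFT JOIN keeps every row from `users`; unmatched rows get NULL for `logins`'s columns.
Matching on a.uid = b.uid AND a.batch = b.batch. A NULL in a compared column never satisfies the condition.
- a (uid=2, batch=EZ) pairs with 1 row(s) of b.
- a (uid=8, batch=EZ) has no partner → padded with NULL.
- a (uid=3, batch=CR) has no partner → padded with NULL.
- a (uid=NULL, batch=EZ) has no partner → padded with NULL.
- a (uid=8, batch=CR) pairs with 1 row(s) of b.
- a (uid=3, batch=CR) has no partner → padded with NULL.
- a (uid=2, batch=CR) has no partner → padded with NULL.
After projecting and ordering:
b.ip_last | b.attempts | a.uname
11 | 6 | Ivan
51 | 8 | Wendy
NULL | NULL | Dave
NULL | NULL | Ivan
NULL | NULL | Ivan
NULL | NULL | Wendy
NULL | NULL | NULL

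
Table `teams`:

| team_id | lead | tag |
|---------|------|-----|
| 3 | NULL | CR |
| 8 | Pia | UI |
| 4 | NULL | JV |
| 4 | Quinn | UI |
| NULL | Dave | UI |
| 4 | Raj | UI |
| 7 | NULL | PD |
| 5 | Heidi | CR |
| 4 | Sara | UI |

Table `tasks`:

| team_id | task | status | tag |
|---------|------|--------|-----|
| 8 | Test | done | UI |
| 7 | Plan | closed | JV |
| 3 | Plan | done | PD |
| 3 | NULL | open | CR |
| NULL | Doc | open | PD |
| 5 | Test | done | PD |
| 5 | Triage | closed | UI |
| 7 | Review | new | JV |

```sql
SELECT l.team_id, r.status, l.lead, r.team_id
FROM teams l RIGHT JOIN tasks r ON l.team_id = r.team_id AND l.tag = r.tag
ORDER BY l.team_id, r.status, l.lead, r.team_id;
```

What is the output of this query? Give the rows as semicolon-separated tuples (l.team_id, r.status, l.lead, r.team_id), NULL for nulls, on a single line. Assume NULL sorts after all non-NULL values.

(3, open, NULL, 3); (8, done, Pia, 8); (NULL, closed, NULL, 5); (NULL, closed, NULL, 7); (NULL, done, NULL, 3); (NULL, done, NULL, 5); (NULL, new, NULL, 7); (NULL, open, NULL, NULL)

RIGHT JOIN keeps every row from `tasks`; unmatched rows get NULL for `teams`'s columns.
Matching on l.team_id = r.team_id AND l.tag = r.tag. A NULL in a compared column never satisfies the condition.
- l (team_id=3, tag=CR) pairs with 1 row(s) of r.
- l (team_id=8, tag=UI) pairs with 1 row(s) of r.
- l (team_id=4, tag=JV) has no partner in r.
- l (team_id=4, tag=UI) has no partner in r.
- l (team_id=NULL, tag=UI) has no partner in r.
- l (team_id=4, tag=UI) has no partner in r.
- l (team_id=7, tag=PD) has no partner in r.
- l (team_id=5, tag=CR) has no partner in r.
- l (team_id=4, tag=UI) has no partner in r.
- 6 r row(s) had no l match → kept, l columns NULL.
After projecting and ordering:
l.team_id | r.status | l.lead | r.team_id
3 | open | NULL | 3
8 | done | Pia | 8
NULL | closed | NULL | 5
NULL | closed | NULL | 7
NULL | done | NULL | 3
NULL | done | NULL | 5
NULL | new | NULL | 7
NULL | open | NULL | NULL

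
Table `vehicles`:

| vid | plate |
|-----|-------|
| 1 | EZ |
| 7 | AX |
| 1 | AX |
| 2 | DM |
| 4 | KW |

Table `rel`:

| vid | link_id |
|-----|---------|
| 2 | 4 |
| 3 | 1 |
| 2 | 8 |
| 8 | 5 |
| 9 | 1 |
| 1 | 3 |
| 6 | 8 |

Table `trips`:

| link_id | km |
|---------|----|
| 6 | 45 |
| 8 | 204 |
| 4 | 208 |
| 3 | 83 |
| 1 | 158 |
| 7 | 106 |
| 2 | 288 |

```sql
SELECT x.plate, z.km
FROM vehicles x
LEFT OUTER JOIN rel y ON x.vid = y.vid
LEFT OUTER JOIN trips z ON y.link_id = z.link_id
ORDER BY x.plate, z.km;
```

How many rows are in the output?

6

Evaluate left to right. First `vehicles x LEFT JOIN rel y` on vid: 6 row(s).
Then LEFT JOIN `trips z` on link_id: each of those 6 rows is kept; rows whose y.link_id has no match in z get NULL for z's columns.
Result: 6 row(s).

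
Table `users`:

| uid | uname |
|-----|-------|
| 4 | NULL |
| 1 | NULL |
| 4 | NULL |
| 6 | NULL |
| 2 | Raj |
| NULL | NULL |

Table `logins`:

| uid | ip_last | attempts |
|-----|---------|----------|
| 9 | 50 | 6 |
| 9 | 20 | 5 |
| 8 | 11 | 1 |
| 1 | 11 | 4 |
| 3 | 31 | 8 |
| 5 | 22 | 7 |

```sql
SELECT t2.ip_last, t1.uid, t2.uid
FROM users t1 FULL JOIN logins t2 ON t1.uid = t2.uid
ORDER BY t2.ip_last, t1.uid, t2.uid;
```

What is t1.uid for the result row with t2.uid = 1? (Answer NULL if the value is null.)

FULL OUTER JOIN keeps every row from both sides; unmatched rows get NULL for the other side's columns.
Matching on t1.uid = t2.uid. A NULL in a compared column never satisfies the condition.
- t1 (uid=4) has no partner → padded with NULL.
- t1 (uid=1) pairs with 1 row(s) of t2.
- t1 (uid=4) has no partner → padded with NULL.
- t1 (uid=6) has no partner → padded with NULL.
- t1 (uid=2) has no partner → padded with NULL.
- t1 (uid=NULL) has no partner → padded with NULL.
- plus 5 unmatched t2 row(s), each kept with NULL t1 columns.

1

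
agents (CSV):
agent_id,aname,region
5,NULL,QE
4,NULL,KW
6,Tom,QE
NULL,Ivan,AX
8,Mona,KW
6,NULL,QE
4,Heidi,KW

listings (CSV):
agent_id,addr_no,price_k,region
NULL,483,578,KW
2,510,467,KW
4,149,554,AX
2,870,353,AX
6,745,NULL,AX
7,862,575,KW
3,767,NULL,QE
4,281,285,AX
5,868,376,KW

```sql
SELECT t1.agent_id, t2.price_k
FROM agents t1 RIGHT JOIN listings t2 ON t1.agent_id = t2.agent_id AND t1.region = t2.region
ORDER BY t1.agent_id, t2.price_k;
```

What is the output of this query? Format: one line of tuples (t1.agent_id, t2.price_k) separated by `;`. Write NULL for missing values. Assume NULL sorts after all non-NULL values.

RIGHT JOIN keeps every row from `listings`; unmatched rows get NULL for `agents`'s columns.
Matching on t1.agent_id = t2.agent_id AND t1.region = t2.region. A NULL in a compared column never satisfies the condition.
- agent_id=5, region=QE: no matching t2 row.
- agent_id=4, region=KW: no matching t2 row.
- agent_id=6, region=QE: no matching t2 row.
- agent_id=NULL, region=AX: no matching t2 row.
- agent_id=8, region=KW: no matching t2 row.
- agent_id=6, region=QE: no matching t2 row.
- agent_id=4, region=KW: no matching t2 row.
- plus 9 unmatched t2 row(s), each kept with NULL t1 columns.
After projecting and ordering:
t1.agent_id | t2.price_k
NULL | 285
NULL | 353
NULL | 376
NULL | 467
NULL | 554
NULL | 575
NULL | 578
NULL | NULL
NULL | NULL

(NULL, 285); (NULL, 353); (NULL, 376); (NULL, 467); (NULL, 554); (NULL, 575); (NULL, 578); (NULL, NULL); (NULL, NULL)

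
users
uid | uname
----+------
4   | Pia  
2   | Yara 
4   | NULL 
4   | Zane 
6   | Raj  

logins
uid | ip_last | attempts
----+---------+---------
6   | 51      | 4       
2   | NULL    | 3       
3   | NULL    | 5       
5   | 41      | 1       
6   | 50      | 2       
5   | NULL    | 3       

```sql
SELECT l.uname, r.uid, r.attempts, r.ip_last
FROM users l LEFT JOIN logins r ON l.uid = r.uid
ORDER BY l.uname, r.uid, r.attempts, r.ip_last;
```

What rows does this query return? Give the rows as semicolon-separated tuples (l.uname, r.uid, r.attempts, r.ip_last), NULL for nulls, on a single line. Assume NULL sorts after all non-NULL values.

(Pia, NULL, NULL, NULL); (Raj, 6, 2, 50); (Raj, 6, 4, 51); (Yara, 2, 3, NULL); (Zane, NULL, NULL, NULL); (NULL, NULL, NULL, NULL)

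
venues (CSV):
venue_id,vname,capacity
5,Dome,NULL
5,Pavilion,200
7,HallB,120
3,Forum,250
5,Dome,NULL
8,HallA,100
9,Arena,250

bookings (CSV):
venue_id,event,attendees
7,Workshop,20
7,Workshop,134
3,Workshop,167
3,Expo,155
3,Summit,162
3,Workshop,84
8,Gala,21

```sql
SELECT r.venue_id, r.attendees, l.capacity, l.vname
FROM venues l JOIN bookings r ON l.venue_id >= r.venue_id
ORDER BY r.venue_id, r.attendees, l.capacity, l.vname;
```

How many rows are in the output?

INNER JOIN keeps only pairs where the ON condition holds.
Matching on l.venue_id >= r.venue_id.
- l row (venue_id=5): matches 4 r row(s) → 4 output row(s).
- l row (venue_id=5): matches 4 r row(s) → 4 output row(s).
- l row (venue_id=7): matches 6 r row(s) → 6 output row(s).
- l row (venue_id=3): matches 4 r row(s) → 4 output row(s).
- l row (venue_id=5): matches 4 r row(s) → 4 output row(s).
- l row (venue_id=8): matches 7 r row(s) → 7 output row(s).
- l row (venue_id=9): matches 7 r row(s) → 7 output row(s).
Total: 36 rows.

36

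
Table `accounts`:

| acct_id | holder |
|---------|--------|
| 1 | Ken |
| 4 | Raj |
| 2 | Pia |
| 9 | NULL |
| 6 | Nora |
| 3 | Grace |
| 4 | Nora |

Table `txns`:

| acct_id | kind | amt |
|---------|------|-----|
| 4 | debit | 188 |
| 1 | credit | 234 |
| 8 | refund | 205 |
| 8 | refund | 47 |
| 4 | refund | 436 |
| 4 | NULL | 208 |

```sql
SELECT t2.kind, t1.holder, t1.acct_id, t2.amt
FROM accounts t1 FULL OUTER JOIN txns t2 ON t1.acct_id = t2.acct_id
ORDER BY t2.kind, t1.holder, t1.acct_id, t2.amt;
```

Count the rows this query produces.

13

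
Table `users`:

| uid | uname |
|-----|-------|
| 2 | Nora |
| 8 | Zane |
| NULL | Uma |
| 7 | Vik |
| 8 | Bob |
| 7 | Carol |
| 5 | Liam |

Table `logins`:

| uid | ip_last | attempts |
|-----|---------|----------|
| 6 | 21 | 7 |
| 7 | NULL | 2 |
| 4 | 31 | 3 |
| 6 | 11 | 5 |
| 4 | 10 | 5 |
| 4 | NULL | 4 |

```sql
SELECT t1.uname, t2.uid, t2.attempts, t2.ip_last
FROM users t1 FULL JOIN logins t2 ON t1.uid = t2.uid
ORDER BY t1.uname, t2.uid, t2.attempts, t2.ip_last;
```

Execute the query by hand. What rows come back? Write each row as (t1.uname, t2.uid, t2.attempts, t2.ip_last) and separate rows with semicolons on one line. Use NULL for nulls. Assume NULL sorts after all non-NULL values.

FULL OUTER JOIN keeps every row from both sides; unmatched rows get NULL for the other side's columns.
Matching on t1.uid = t2.uid. A NULL in a compared column never satisfies the condition.
Matched pairs: 2; unmatched t1 rows kept: 5; unmatched t2 rows kept: 5.

(Bob, NULL, NULL, NULL); (Carol, 7, 2, NULL); (Liam, NULL, NULL, NULL); (Nora, NULL, NULL, NULL); (Uma, NULL, NULL, NULL); (Vik, 7, 2, NULL); (Zane, NULL, NULL, NULL); (NULL, 4, 3, 31); (NULL, 4, 4, NULL); (NULL, 4, 5, 10); (NULL, 6, 5, 11); (NULL, 6, 7, 21)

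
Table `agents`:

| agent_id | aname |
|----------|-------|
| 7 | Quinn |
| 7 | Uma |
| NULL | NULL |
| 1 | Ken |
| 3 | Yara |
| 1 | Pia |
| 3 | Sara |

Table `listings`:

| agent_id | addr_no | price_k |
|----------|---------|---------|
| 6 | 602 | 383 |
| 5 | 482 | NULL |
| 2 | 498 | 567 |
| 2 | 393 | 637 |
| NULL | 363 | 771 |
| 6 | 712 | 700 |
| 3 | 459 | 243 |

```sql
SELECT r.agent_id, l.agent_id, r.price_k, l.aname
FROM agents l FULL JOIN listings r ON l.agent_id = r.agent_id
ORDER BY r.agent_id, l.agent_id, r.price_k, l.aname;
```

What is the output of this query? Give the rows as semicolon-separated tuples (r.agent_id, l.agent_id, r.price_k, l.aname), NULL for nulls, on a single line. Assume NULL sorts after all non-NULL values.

FULL OUTER JOIN keeps every row from both sides; unmatched rows get NULL for the other side's columns.
Matching on l.agent_id = r.agent_id. A NULL in a compared column never satisfies the condition.
Matched pairs: 2; unmatched l rows kept: 5; unmatched r rows kept: 6.

(2, NULL, 567, NULL); (2, NULL, 637, NULL); (3, 3, 243, Sara); (3, 3, 243, Yara); (5, NULL, NULL, NULL); (6, NULL, 383, NULL); (6, NULL, 700, NULL); (NULL, 1, NULL, Ken); (NULL, 1, NULL, Pia); (NULL, 7, NULL, Quinn); (NULL, 7, NULL, Uma); (NULL, NULL, 771, NULL); (NULL, NULL, NULL, NULL)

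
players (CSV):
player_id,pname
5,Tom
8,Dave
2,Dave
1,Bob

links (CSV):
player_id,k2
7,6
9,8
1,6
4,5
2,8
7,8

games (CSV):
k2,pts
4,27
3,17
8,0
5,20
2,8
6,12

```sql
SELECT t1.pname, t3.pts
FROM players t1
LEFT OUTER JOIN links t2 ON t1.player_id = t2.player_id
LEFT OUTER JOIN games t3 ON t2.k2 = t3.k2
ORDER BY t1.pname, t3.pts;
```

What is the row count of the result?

4

Joins associate left-to-right: players LEFT JOIN links on player_id gives 4 intermediate row(s).
Then LEFT JOIN `games t3` on k2: each of those 4 rows is kept; rows whose t2.k2 has no match in t3 get NULL for t3's columns.
Result: 4 row(s).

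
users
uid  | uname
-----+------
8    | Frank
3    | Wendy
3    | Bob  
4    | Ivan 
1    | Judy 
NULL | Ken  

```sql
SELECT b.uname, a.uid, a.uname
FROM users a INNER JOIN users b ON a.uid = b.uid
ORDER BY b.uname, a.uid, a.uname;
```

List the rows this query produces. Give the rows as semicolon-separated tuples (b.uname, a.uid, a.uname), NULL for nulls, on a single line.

(Bob, 3, Bob); (Bob, 3, Wendy); (Frank, 8, Frank); (Ivan, 4, Ivan); (Judy, 1, Judy); (Wendy, 3, Bob); (Wendy, 3, Wendy)

INNER JOIN keeps only pairs where the ON condition holds.
Matching on a.uid = b.uid. A NULL in a compared column never satisfies the condition.
- a[0] uid=8 → 1 match(es) in b → 1 row(s).
- a[1] uid=3 → 2 match(es) in b → 2 row(s).
- a[2] uid=3 → 2 match(es) in b → 2 row(s).
- a[3] uid=4 → 1 match(es) in b → 1 row(s).
- a[4] uid=1 → 1 match(es) in b → 1 row(s).
- a[5] uid=NULL → no match; dropped.
After projecting and ordering:
b.uname | a.uid | a.uname
Bob | 3 | Bob
Bob | 3 | Wendy
Frank | 8 | Frank
Ivan | 4 | Ivan
Judy | 1 | Judy
Wendy | 3 | Bob
Wendy | 3 | Wendy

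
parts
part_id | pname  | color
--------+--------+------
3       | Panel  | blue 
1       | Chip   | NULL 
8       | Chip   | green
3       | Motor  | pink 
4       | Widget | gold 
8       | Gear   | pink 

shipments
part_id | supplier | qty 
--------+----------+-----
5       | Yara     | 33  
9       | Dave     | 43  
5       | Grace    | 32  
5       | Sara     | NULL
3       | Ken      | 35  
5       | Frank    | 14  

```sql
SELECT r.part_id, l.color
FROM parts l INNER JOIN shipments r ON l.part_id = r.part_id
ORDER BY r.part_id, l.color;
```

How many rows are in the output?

INNER JOIN keeps only pairs where the ON condition holds.
Matching on l.part_id = r.part_id.
- l[0] part_id=3 → 1 match(es) in r → 1 row(s).
- l[1] part_id=1 → no match; dropped.
- l[2] part_id=8 → no match; dropped.
- l[3] part_id=3 → 1 match(es) in r → 1 row(s).
- l[4] part_id=4 → no match; dropped.
- l[5] part_id=8 → no match; dropped.
Total: 2 rows.

2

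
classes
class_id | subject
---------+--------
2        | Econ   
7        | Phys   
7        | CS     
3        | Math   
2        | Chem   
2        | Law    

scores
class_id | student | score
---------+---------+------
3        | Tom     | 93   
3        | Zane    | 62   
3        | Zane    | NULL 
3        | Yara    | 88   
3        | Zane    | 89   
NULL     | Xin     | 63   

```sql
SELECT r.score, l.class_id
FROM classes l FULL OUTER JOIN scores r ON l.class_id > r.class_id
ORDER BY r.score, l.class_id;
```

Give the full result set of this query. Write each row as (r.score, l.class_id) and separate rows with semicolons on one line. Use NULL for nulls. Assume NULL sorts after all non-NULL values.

FULL OUTER JOIN keeps every row from both sides; unmatched rows get NULL for the other side's columns.
Matching on l.class_id > r.class_id. A NULL in a compared column never satisfies the condition.
- l (class_id=2) has no partner → padded with NULL.
- l (class_id=7) pairs with 5 row(s) of r.
- l (class_id=7) pairs with 5 row(s) of r.
- l (class_id=3) has no partner → padded with NULL.
- l (class_id=2) has no partner → padded with NULL.
- l (class_id=2) has no partner → padded with NULL.
- 1 row(s) from r found no l partner → padded with NULL.

(62, 7); (62, 7); (63, NULL); (88, 7); (88, 7); (89, 7); (89, 7); (93, 7); (93, 7); (NULL, 2); (NULL, 2); (NULL, 2); (NULL, 3); (NULL, 7); (NULL, 7)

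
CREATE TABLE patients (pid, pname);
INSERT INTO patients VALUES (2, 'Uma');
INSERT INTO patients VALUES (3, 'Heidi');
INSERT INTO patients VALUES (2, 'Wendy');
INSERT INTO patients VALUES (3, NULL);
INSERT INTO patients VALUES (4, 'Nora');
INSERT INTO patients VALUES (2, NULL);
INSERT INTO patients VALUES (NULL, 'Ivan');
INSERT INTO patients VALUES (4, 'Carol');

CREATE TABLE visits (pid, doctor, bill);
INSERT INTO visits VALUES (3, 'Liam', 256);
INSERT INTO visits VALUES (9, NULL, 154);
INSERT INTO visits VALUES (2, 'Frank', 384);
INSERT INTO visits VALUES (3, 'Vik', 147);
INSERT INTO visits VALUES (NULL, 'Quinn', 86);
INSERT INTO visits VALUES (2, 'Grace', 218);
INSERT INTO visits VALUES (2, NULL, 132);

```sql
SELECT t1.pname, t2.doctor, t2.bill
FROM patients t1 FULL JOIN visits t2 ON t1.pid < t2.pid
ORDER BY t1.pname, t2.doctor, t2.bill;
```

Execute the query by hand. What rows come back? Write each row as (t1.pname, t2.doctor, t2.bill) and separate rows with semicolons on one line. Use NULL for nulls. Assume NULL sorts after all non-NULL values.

(Carol, NULL, 154); (Heidi, NULL, 154); (Ivan, NULL, NULL); (Nora, NULL, 154); (Uma, Liam, 256); (Uma, Vik, 147); (Uma, NULL, 154); (Wendy, Liam, 256); (Wendy, Vik, 147); (Wendy, NULL, 154); (NULL, Frank, 384); (NULL, Grace, 218); (NULL, Liam, 256); (NULL, Quinn, 86); (NULL, Vik, 147); (NULL, NULL, 132); (NULL, NULL, 154); (NULL, NULL, 154)

FULL OUTER JOIN keeps every row from both sides; unmatched rows get NULL for the other side's columns.
Matching on t1.pid < t2.pid. A NULL in a compared column never satisfies the condition.
- t1 (pid=2) pairs with 3 row(s) of t2.
- t1 (pid=3) pairs with 1 row(s) of t2.
- t1 (pid=2) pairs with 3 row(s) of t2.
- t1 (pid=3) pairs with 1 row(s) of t2.
- t1 (pid=4) pairs with 1 row(s) of t2.
- t1 (pid=2) pairs with 3 row(s) of t2.
- t1 (pid=NULL) has no partner → padded with NULL.
- t1 (pid=4) pairs with 1 row(s) of t2.
- 4 t2 row(s) had no t1 match → kept, t1 columns NULL.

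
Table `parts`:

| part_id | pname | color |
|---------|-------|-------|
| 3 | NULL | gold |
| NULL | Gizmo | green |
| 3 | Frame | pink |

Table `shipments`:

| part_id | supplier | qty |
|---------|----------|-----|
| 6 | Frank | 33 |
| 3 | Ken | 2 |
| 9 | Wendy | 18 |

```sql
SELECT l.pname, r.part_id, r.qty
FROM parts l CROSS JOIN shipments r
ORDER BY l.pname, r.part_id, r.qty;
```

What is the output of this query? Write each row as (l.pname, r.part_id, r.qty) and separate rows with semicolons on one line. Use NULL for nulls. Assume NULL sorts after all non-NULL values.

(Frame, 3, 2); (Frame, 6, 33); (Frame, 9, 18); (Gizmo, 3, 2); (Gizmo, 6, 33); (Gizmo, 9, 18); (NULL, 3, 2); (NULL, 6, 33); (NULL, 9, 18)

CROSS JOIN pairs every row of `parts` with every row of `shipments`: 3 × 3 = 9 rows.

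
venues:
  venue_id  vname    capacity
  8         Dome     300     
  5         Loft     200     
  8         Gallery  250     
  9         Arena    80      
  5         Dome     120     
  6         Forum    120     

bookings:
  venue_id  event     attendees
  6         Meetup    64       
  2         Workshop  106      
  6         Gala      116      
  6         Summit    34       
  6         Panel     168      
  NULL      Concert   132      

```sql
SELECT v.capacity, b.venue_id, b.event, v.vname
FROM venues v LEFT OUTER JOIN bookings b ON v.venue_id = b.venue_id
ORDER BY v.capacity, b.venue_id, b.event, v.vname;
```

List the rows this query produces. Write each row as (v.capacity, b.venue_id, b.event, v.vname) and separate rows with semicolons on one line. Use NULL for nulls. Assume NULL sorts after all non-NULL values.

LEFT JOIN keeps every row from `venues`; unmatched rows get NULL for `bookings`'s columns.
Matching on v.venue_id = b.venue_id. A NULL in a compared column never satisfies the condition.
- v row (venue_id=8): no match → kept, b columns NULL.
- v row (venue_id=5): no match → kept, b columns NULL.
- v row (venue_id=8): no match → kept, b columns NULL.
- v row (venue_id=9): no match → kept, b columns NULL.
- v row (venue_id=5): no match → kept, b columns NULL.
- v row (venue_id=6): matches 4 b row(s) → 4 output row(s).
After projecting and ordering:
v.capacity | b.venue_id | b.event | v.vname
80 | NULL | NULL | Arena
120 | 6 | Gala | Forum
120 | 6 | Meetup | Forum
120 | 6 | Panel | Forum
120 | 6 | Summit | Forum
120 | NULL | NULL | Dome
200 | NULL | NULL | Loft
250 | NULL | NULL | Gallery
300 | NULL | NULL | Dome

(80, NULL, NULL, Arena); (120, 6, Gala, Forum); (120, 6, Meetup, Forum); (120, 6, Panel, Forum); (120, 6, Summit, Forum); (120, NULL, NULL, Dome); (200, NULL, NULL, Loft); (250, NULL, NULL, Gallery); (300, NULL, NULL, Dome)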